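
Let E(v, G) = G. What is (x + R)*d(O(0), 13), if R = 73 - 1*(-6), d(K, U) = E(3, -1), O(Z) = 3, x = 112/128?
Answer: -639/8 ≈ -79.875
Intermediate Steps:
x = 7/8 (x = 112*(1/128) = 7/8 ≈ 0.87500)
d(K, U) = -1
R = 79 (R = 73 + 6 = 79)
(x + R)*d(O(0), 13) = (7/8 + 79)*(-1) = (639/8)*(-1) = -639/8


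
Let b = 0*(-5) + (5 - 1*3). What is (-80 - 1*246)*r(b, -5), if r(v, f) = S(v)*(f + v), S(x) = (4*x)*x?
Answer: 15648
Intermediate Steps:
S(x) = 4*x**2
b = 2 (b = 0 + (5 - 3) = 0 + 2 = 2)
r(v, f) = 4*v**2*(f + v) (r(v, f) = (4*v**2)*(f + v) = 4*v**2*(f + v))
(-80 - 1*246)*r(b, -5) = (-80 - 1*246)*(4*2**2*(-5 + 2)) = (-80 - 246)*(4*4*(-3)) = -326*(-48) = 15648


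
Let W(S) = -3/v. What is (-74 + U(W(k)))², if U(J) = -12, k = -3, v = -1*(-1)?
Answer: 7396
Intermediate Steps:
v = 1
W(S) = -3 (W(S) = -3/1 = -3*1 = -3)
(-74 + U(W(k)))² = (-74 - 12)² = (-86)² = 7396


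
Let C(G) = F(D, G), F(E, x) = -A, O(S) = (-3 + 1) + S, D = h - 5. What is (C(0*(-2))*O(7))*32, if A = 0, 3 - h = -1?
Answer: 0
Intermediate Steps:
h = 4 (h = 3 - 1*(-1) = 3 + 1 = 4)
D = -1 (D = 4 - 5 = -1)
O(S) = -2 + S
F(E, x) = 0 (F(E, x) = -1*0 = 0)
C(G) = 0
(C(0*(-2))*O(7))*32 = (0*(-2 + 7))*32 = (0*5)*32 = 0*32 = 0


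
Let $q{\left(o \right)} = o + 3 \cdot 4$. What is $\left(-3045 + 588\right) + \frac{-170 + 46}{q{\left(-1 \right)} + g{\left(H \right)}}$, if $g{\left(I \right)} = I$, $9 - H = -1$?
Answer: $- \frac{51721}{21} \approx -2462.9$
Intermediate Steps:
$H = 10$ ($H = 9 - -1 = 9 + 1 = 10$)
$q{\left(o \right)} = 12 + o$ ($q{\left(o \right)} = o + 12 = 12 + o$)
$\left(-3045 + 588\right) + \frac{-170 + 46}{q{\left(-1 \right)} + g{\left(H \right)}} = \left(-3045 + 588\right) + \frac{-170 + 46}{\left(12 - 1\right) + 10} = -2457 - \frac{124}{11 + 10} = -2457 - \frac{124}{21} = - \frac{51721}{21}$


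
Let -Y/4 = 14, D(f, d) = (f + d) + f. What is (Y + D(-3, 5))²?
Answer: 3249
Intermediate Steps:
D(f, d) = d + 2*f (D(f, d) = (d + f) + f = d + 2*f)
Y = -56 (Y = -4*14 = -56)
(Y + D(-3, 5))² = (-56 + (5 + 2*(-3)))² = (-56 + (5 - 6))² = (-56 - 1)² = (-57)² = 3249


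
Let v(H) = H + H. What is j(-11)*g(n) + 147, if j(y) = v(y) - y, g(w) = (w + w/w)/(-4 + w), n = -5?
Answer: 1279/9 ≈ 142.11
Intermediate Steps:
g(w) = (1 + w)/(-4 + w) (g(w) = (w + 1)/(-4 + w) = (1 + w)/(-4 + w))
v(H) = 2*H
j(y) = y (j(y) = 2*y - y = y)
j(-11)*g(n) + 147 = -11*(1 - 5)/(-4 - 5) + 147 = -11*(-4)/(-9) + 147 = -(-11)*(-4)/9 + 147 = -11*4/9 + 147 = -44/9 + 147 = 1279/9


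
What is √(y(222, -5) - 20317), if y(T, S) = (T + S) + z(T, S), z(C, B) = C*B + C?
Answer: 6*I*√583 ≈ 144.87*I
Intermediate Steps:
z(C, B) = C + B*C (z(C, B) = B*C + C = C + B*C)
y(T, S) = S + T + T*(1 + S) (y(T, S) = (T + S) + T*(1 + S) = (S + T) + T*(1 + S) = S + T + T*(1 + S))
√(y(222, -5) - 20317) = √((-5 + 222 + 222*(1 - 5)) - 20317) = √((-5 + 222 + 222*(-4)) - 20317) = √((-5 + 222 - 888) - 20317) = √(-671 - 20317) = √(-20988) = 6*I*√583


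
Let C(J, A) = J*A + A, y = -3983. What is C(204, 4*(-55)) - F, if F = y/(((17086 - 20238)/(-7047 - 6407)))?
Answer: -44283959/1576 ≈ -28099.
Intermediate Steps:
C(J, A) = A + A*J (C(J, A) = A*J + A = A + A*J)
F = -26793641/1576 (F = -3983*(-7047 - 6407)/(17086 - 20238) = -3983/((-3152/(-13454))) = -3983/((-3152*(-1/13454))) = -3983/1576/6727 = -3983*6727/1576 = -26793641/1576 ≈ -17001.)
C(204, 4*(-55)) - F = (4*(-55))*(1 + 204) - 1*(-26793641/1576) = -220*205 + 26793641/1576 = -45100 + 26793641/1576 = -44283959/1576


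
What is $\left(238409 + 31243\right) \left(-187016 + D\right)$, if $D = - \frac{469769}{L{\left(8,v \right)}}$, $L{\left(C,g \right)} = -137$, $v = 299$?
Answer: $- \frac{6782131514796}{137} \approx -4.9505 \cdot 10^{10}$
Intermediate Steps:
$D = \frac{469769}{137}$ ($D = - \frac{469769}{-137} = \left(-469769\right) \left(- \frac{1}{137}\right) = \frac{469769}{137} \approx 3429.0$)
$\left(238409 + 31243\right) \left(-187016 + D\right) = \left(238409 + 31243\right) \left(-187016 + \frac{469769}{137}\right) = 269652 \left(- \frac{25151423}{137}\right) = - \frac{6782131514796}{137}$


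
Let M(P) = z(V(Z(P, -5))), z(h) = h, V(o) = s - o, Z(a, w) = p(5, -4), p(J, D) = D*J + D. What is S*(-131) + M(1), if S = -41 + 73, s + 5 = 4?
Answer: -4169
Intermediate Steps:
s = -1 (s = -5 + 4 = -1)
S = 32
p(J, D) = D + D*J
Z(a, w) = -24 (Z(a, w) = -4*(1 + 5) = -4*6 = -24)
V(o) = -1 - o
M(P) = 23 (M(P) = -1 - 1*(-24) = -1 + 24 = 23)
S*(-131) + M(1) = 32*(-131) + 23 = -4192 + 23 = -4169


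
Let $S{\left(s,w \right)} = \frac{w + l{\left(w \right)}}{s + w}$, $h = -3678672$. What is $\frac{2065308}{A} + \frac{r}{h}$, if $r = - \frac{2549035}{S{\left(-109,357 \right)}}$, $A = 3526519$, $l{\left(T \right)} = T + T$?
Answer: $\frac{1295793287566027}{1736747884833066} \approx 0.7461$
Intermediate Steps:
$l{\left(T \right)} = 2 T$
$S{\left(s,w \right)} = \frac{3 w}{s + w}$ ($S{\left(s,w \right)} = \frac{w + 2 w}{s + w} = \frac{3 w}{s + w}$)
$r = - \frac{632160680}{1071}$ ($r = - \frac{2549035}{3 \cdot 357 \frac{1}{-109 + 357}} = - \frac{2549035}{3 \cdot 357 \cdot \frac{1}{248}} = - \frac{2549035}{\frac{1071}{248}} = \left(-2549035\right) \frac{248}{1071} = - \frac{632160680}{1071} \approx -5.9025 \cdot 10^{5}$)
$\frac{2065308}{A} + \frac{r}{h} = \frac{2065308}{3526519} - \frac{632160680}{1071 \left(-3678672\right)} = 2065308 \cdot \frac{1}{3526519} - - \frac{79020085}{492482214} = \frac{2065308}{3526519} + \frac{79020085}{492482214} = \frac{1295793287566027}{1736747884833066}$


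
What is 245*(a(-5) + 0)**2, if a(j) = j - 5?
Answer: 24500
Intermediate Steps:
a(j) = -5 + j
245*(a(-5) + 0)**2 = 245*((-5 - 5) + 0)**2 = 245*(-10 + 0)**2 = 245*(-10)**2 = 245*100 = 24500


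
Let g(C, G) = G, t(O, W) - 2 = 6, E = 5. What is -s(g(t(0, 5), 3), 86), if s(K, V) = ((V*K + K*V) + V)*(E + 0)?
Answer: -3010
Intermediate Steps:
t(O, W) = 8 (t(O, W) = 2 + 6 = 8)
s(K, V) = 5*V + 10*K*V (s(K, V) = ((V*K + K*V) + V)*(5 + 0) = ((K*V + K*V) + V)*5 = (2*K*V + V)*5 = (V + 2*K*V)*5 = 5*V + 10*K*V)
-s(g(t(0, 5), 3), 86) = -5*86*(1 + 2*3) = -5*86*(1 + 6) = -5*86*7 = -1*3010 = -3010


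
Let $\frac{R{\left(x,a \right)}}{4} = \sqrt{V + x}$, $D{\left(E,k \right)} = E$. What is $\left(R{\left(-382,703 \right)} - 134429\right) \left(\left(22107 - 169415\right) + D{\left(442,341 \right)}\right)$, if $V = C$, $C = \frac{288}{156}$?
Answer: $19743049514 - \frac{587464 i \sqrt{64246}}{13} \approx 1.9743 \cdot 10^{10} - 1.1454 \cdot 10^{7} i$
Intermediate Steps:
$C = \frac{24}{13}$ ($C = 288 \cdot \frac{1}{156} = \frac{24}{13} \approx 1.8462$)
$V = \frac{24}{13} \approx 1.8462$
$R{\left(x,a \right)} = 4 \sqrt{\frac{24}{13} + x}$
$\left(R{\left(-382,703 \right)} - 134429\right) \left(\left(22107 - 169415\right) + D{\left(442,341 \right)}\right) = \left(\frac{4 \sqrt{312 + 169 \left(-382\right)}}{13} - 134429\right) \left(\left(22107 - 169415\right) + 442\right) = \left(\frac{4 \sqrt{312 - 64558}}{13} - 134429\right) \left(\left(22107 - 169415\right) + 442\right) = \left(\frac{4 \sqrt{-64246}}{13} - 134429\right) \left(-147308 + 442\right) = \left(\frac{4 i \sqrt{64246}}{13} - 134429\right) \left(-146866\right) = \left(-134429 + \frac{4 i \sqrt{64246}}{13}\right) \left(-146866\right) = 19743049514 - \frac{587464 i \sqrt{64246}}{13}$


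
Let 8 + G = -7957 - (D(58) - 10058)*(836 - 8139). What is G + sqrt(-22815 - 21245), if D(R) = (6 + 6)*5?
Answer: -73023359 + 2*I*sqrt(11015) ≈ -7.3023e+7 + 209.9*I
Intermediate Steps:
D(R) = 60 (D(R) = 12*5 = 60)
G = -73023359 (G = -8 + (-7957 - (60 - 10058)*(836 - 8139)) = -8 + (-7957 - (-9998)*(-7303)) = -8 + (-7957 - 1*73015394) = -8 + (-7957 - 73015394) = -8 - 73023351 = -73023359)
G + sqrt(-22815 - 21245) = -73023359 + sqrt(-22815 - 21245) = -73023359 + sqrt(-44060) = -73023359 + 2*I*sqrt(11015)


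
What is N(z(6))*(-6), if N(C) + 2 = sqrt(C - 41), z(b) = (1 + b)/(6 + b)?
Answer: 12 - I*sqrt(1455) ≈ 12.0 - 38.144*I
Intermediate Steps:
z(b) = (1 + b)/(6 + b)
N(C) = -2 + sqrt(-41 + C) (N(C) = -2 + sqrt(C - 41) = -2 + sqrt(-41 + C))
N(z(6))*(-6) = (-2 + sqrt(-41 + (1 + 6)/(6 + 6)))*(-6) = (-2 + sqrt(-41 + 7/12))*(-6) = (-2 + sqrt(-485/12))*(-6) = (-2 + I*sqrt(1455)/6)*(-6) = 12 - I*sqrt(1455)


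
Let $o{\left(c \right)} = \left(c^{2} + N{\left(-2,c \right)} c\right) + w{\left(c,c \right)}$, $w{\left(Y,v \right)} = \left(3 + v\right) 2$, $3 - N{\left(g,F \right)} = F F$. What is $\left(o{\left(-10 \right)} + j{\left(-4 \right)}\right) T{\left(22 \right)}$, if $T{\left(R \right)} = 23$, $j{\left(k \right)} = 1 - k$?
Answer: $24403$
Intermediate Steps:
$N{\left(g,F \right)} = 3 - F^{2}$ ($N{\left(g,F \right)} = 3 - F F = 3 - F^{2}$)
$w{\left(Y,v \right)} = 6 + 2 v$
$o{\left(c \right)} = 6 + c^{2} + 2 c + c \left(3 - c^{2}\right)$ ($o{\left(c \right)} = \left(c^{2} + \left(3 - c^{2}\right) c\right) + \left(6 + 2 c\right) = \left(c^{2} + c \left(3 - c^{2}\right)\right) + \left(6 + 2 c\right) = 6 + c^{2} + 2 c + c \left(3 - c^{2}\right)$)
$\left(o{\left(-10 \right)} + j{\left(-4 \right)}\right) T{\left(22 \right)} = \left(\left(6 + \left(-10\right)^{2} - \left(-10\right)^{3} + 5 \left(-10\right)\right) + \left(1 - -4\right)\right) 23 = \left(\left(6 + 100 - -1000 - 50\right) + \left(1 + 4\right)\right) 23 = \left(\left(6 + 100 + 1000 - 50\right) + 5\right) 23 = \left(1056 + 5\right) 23 = 1061 \cdot 23 = 24403$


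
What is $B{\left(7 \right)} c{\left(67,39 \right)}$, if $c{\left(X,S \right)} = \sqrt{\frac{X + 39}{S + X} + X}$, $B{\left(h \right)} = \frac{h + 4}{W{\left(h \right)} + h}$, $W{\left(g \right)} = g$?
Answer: $\frac{11 \sqrt{17}}{7} \approx 6.4792$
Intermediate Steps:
$B{\left(h \right)} = \frac{4 + h}{2 h}$ ($B{\left(h \right)} = \frac{h + 4}{h + h} = \frac{4 + h}{2 h}$)
$c{\left(X,S \right)} = \sqrt{X + \frac{39 + X}{S + X}}$ ($c{\left(X,S \right)} = \sqrt{\frac{39 + X}{S + X} + X} = \sqrt{X + \frac{39 + X}{S + X}}$)
$B{\left(7 \right)} c{\left(67,39 \right)} = \frac{4 + 7}{2 \cdot 7} \sqrt{\frac{39 + 67 + 67 \left(39 + 67\right)}{39 + 67}} = \frac{1}{2} \cdot \frac{1}{7} \cdot 11 \sqrt{\frac{39 + 67 + 67 \cdot 106}{106}} = \frac{11 \sqrt{\frac{39 + 67 + 7102}{106}}}{14} = \frac{11 \sqrt{\frac{1}{106} \cdot 7208}}{14} = \frac{11 \sqrt{68}}{14} = \frac{11 \cdot 2 \sqrt{17}}{14} = \frac{11 \sqrt{17}}{7}$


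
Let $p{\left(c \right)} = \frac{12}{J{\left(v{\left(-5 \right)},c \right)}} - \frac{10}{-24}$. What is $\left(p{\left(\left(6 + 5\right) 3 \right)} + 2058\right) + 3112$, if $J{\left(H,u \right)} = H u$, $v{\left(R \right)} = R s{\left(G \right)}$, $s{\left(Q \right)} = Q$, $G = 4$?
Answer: $\frac{3412463}{660} \approx 5170.4$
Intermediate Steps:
$v{\left(R \right)} = 4 R$ ($v{\left(R \right)} = R 4 = 4 R$)
$p{\left(c \right)} = \frac{5}{12} - \frac{3}{5 c}$ ($p{\left(c \right)} = \frac{12}{4 \left(-5\right) c} - \frac{10}{-24} = \frac{12}{\left(-20\right) c} - - \frac{5}{12} = 12 \left(- \frac{1}{20 c}\right) + \frac{5}{12} = - \frac{3}{5 c} + \frac{5}{12} = \frac{5}{12} - \frac{3}{5 c}$)
$\left(p{\left(\left(6 + 5\right) 3 \right)} + 2058\right) + 3112 = \left(\frac{-36 + 25 \left(6 + 5\right) 3}{60 \left(6 + 5\right) 3} + 2058\right) + 3112 = \left(\frac{-36 + 25 \cdot 11 \cdot 3}{60 \cdot 11 \cdot 3} + 2058\right) + 3112 = \left(\frac{-36 + 25 \cdot 33}{60 \cdot 33} + 2058\right) + 3112 = \left(\frac{1}{60} \cdot \frac{1}{33} \left(-36 + 825\right) + 2058\right) + 3112 = \left(\frac{1}{60} \cdot \frac{1}{33} \cdot 789 + 2058\right) + 3112 = \left(\frac{263}{660} + 2058\right) + 3112 = \frac{1358543}{660} + 3112 = \frac{3412463}{660}$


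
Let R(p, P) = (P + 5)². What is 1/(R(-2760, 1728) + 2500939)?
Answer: 1/5504228 ≈ 1.8168e-7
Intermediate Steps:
R(p, P) = (5 + P)²
1/(R(-2760, 1728) + 2500939) = 1/((5 + 1728)² + 2500939) = 1/(1733² + 2500939) = 1/(3003289 + 2500939) = 1/5504228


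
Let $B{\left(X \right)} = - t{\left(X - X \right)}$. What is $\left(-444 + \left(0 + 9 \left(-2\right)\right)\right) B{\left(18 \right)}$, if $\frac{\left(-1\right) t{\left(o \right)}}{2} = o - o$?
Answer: $0$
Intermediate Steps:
$t{\left(o \right)} = 0$ ($t{\left(o \right)} = - 2 \left(o - o\right) = \left(-2\right) 0 = 0$)
$B{\left(X \right)} = 0$ ($B{\left(X \right)} = \left(-1\right) 0 = 0$)
$\left(-444 + \left(0 + 9 \left(-2\right)\right)\right) B{\left(18 \right)} = \left(-444 + \left(0 + 9 \left(-2\right)\right)\right) 0 = \left(-444 + \left(0 - 18\right)\right) 0 = \left(-444 - 18\right) 0 = \left(-462\right) 0 = 0$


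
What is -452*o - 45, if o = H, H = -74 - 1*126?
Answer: 90355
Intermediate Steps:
H = -200 (H = -74 - 126 = -200)
o = -200
-452*o - 45 = -452*(-200) - 45 = 90400 - 45 = 90355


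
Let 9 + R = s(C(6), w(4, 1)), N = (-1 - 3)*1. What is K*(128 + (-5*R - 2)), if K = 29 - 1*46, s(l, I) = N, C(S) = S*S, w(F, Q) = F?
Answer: -3247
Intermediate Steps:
N = -4 (N = -4*1 = -4)
C(S) = S²
s(l, I) = -4
K = -17 (K = 29 - 46 = -17)
R = -13 (R = -9 - 4 = -13)
K*(128 + (-5*R - 2)) = -17*(128 + (-5*(-13) - 2)) = -17*(128 + (65 - 2)) = -17*(128 + 63) = -17*191 = -3247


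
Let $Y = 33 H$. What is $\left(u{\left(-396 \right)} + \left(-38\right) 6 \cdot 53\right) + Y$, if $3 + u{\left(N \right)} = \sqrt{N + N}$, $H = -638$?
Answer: $-33141 + 6 i \sqrt{22} \approx -33141.0 + 28.142 i$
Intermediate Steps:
$Y = -21054$ ($Y = 33 \left(-638\right) = -21054$)
$u{\left(N \right)} = -3 + \sqrt{2} \sqrt{N}$ ($u{\left(N \right)} = -3 + \sqrt{N + N} = -3 + \sqrt{2 N} = -3 + \sqrt{2} \sqrt{N}$)
$\left(u{\left(-396 \right)} + \left(-38\right) 6 \cdot 53\right) + Y = \left(\left(-3 + \sqrt{2} \sqrt{-396}\right) + \left(-38\right) 6 \cdot 53\right) - 21054 = \left(\left(-3 + \sqrt{2} \cdot 6 i \sqrt{11}\right) - 12084\right) - 21054 = \left(\left(-3 + 6 i \sqrt{22}\right) - 12084\right) - 21054 = \left(-12087 + 6 i \sqrt{22}\right) - 21054 = -33141 + 6 i \sqrt{22}$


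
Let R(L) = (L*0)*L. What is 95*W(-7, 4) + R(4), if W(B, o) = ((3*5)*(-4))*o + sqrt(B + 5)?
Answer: -22800 + 95*I*sqrt(2) ≈ -22800.0 + 134.35*I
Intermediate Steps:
R(L) = 0 (R(L) = 0*L = 0)
W(B, o) = sqrt(5 + B) - 60*o (W(B, o) = (15*(-4))*o + sqrt(5 + B) = -60*o + sqrt(5 + B) = sqrt(5 + B) - 60*o)
95*W(-7, 4) + R(4) = 95*(sqrt(5 - 7) - 60*4) + 0 = 95*(sqrt(-2) - 240) + 0 = 95*(I*sqrt(2) - 240) + 0 = 95*(-240 + I*sqrt(2)) + 0 = (-22800 + 95*I*sqrt(2)) + 0 = -22800 + 95*I*sqrt(2)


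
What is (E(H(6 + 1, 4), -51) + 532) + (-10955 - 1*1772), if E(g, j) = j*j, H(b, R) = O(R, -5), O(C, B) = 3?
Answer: -9594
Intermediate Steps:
H(b, R) = 3
E(g, j) = j**2
(E(H(6 + 1, 4), -51) + 532) + (-10955 - 1*1772) = ((-51)**2 + 532) + (-10955 - 1*1772) = (2601 + 532) + (-10955 - 1772) = 3133 - 12727 = -9594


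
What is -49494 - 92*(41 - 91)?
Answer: -44894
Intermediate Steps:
-49494 - 92*(41 - 91) = -49494 - 92*(-50) = -49494 + 4600 = -44894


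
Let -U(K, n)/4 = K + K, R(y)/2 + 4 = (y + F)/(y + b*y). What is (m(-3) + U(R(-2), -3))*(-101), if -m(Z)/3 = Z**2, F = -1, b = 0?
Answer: -1313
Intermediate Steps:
R(y) = -8 + 2*(-1 + y)/y (R(y) = -8 + 2*((y - 1)/(y + 0*y)) = -8 + 2*((-1 + y)/(y + 0)) = -8 + 2*((-1 + y)/y) = -8 + 2*(-1 + y)/y)
U(K, n) = -8*K (U(K, n) = -4*(K + K) = -8*K)
m(Z) = -3*Z**2
(m(-3) + U(R(-2), -3))*(-101) = (-3*(-3)**2 - 8*(-6 - 2/(-2)))*(-101) = (-3*9 - 8*(-6 - 2*(-1/2)))*(-101) = (-27 - 8*(-6 + 1))*(-101) = (-27 - 8*(-5))*(-101) = (-27 + 40)*(-101) = 13*(-101) = -1313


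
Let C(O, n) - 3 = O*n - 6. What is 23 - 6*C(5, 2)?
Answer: -19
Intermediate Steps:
C(O, n) = -3 + O*n (C(O, n) = 3 + (O*n - 6) = 3 + (-6 + O*n) = -3 + O*n)
23 - 6*C(5, 2) = 23 - 6*(-3 + 5*2) = 23 - 6*(-3 + 10) = 23 - 6*7 = 23 - 42 = -19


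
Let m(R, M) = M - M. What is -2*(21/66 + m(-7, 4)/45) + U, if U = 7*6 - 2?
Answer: 433/11 ≈ 39.364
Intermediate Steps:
m(R, M) = 0
U = 40 (U = 42 - 2 = 40)
-2*(21/66 + m(-7, 4)/45) + U = -2*(21/66 + 0/45) + 40 = -2*(21*(1/66) + 0*(1/45)) + 40 = -2*(7/22 + 0) + 40 = -2*7/22 + 40 = -7/11 + 40 = 433/11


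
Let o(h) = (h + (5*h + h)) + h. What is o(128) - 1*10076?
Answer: -9052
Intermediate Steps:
o(h) = 8*h (o(h) = (h + 6*h) + h = 7*h + h = 8*h)
o(128) - 1*10076 = 8*128 - 1*10076 = 1024 - 10076 = -9052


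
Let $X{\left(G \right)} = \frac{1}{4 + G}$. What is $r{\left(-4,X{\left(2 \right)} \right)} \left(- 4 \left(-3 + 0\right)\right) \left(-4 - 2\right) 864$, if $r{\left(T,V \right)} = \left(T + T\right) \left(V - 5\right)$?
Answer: $-2405376$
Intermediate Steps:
$r{\left(T,V \right)} = 2 T \left(-5 + V\right)$
$r{\left(-4,X{\left(2 \right)} \right)} \left(- 4 \left(-3 + 0\right)\right) \left(-4 - 2\right) 864 = 2 \left(-4\right) \left(-5 + \frac{1}{4 + 2}\right) \left(- 4 \left(-3 + 0\right)\right) \left(-4 - 2\right) 864 = 2 \left(-4\right) \left(-5 + \frac{1}{6}\right) \left(\left(-4\right) \left(-3\right)\right) \left(-4 - 2\right) 864 = 2 \left(-4\right) \left(-5 + \frac{1}{6}\right) 12 \left(-6\right) 864 = 2 \left(-4\right) \left(- \frac{29}{6}\right) 12 \left(-6\right) 864 = \frac{116}{3} \cdot 12 \left(-6\right) 864 = 464 \left(-6\right) 864 = \left(-2784\right) 864 = -2405376$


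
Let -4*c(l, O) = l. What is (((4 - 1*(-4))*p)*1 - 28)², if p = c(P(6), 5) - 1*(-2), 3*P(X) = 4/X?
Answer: 12544/81 ≈ 154.86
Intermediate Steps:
P(X) = 4/(3*X) (P(X) = (4/X)/3 = 4/(3*X))
c(l, O) = -l/4
p = 35/18 (p = -1/(3*6) - 1*(-2) = -1/(3*6) + 2 = -¼*2/9 + 2 = -1/18 + 2 = 35/18 ≈ 1.9444)
(((4 - 1*(-4))*p)*1 - 28)² = (((4 - 1*(-4))*(35/18))*1 - 28)² = (((4 + 4)*(35/18))*1 - 28)² = ((8*(35/18))*1 - 28)² = ((140/9)*1 - 28)² = (140/9 - 28)² = (-112/9)² = 12544/81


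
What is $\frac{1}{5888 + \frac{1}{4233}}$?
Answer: $\frac{4233}{24923905} \approx 0.00016984$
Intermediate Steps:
$\frac{1}{5888 + \frac{1}{4233}} = \frac{1}{\frac{24923905}{4233}} = \frac{4233}{24923905}$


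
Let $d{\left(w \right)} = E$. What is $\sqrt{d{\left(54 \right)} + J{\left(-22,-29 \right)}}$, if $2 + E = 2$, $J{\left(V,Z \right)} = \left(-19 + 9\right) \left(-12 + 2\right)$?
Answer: $10$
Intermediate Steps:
$J{\left(V,Z \right)} = 100$ ($J{\left(V,Z \right)} = \left(-10\right) \left(-10\right) = 100$)
$E = 0$ ($E = -2 + 2 = 0$)
$d{\left(w \right)} = 0$
$\sqrt{d{\left(54 \right)} + J{\left(-22,-29 \right)}} = \sqrt{0 + 100} = \sqrt{100} = 10$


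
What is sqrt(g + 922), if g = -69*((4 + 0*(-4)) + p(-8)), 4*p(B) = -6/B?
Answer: sqrt(10129)/4 ≈ 25.161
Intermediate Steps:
p(B) = -3/(2*B) (p(B) = (-6/B)/4 = -3/(2*B))
g = -4623/16 (g = -69*((4 + 0*(-4)) - 3/2/(-8)) = -69*((4 + 0) - 3/2*(-1/8)) = -69*(4 + 3/16) = -69*67/16 = -4623/16 ≈ -288.94)
sqrt(g + 922) = sqrt(-4623/16 + 922) = sqrt(10129/16) = sqrt(10129)/4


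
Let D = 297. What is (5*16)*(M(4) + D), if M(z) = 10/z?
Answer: 23960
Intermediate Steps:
(5*16)*(M(4) + D) = (5*16)*(10/4 + 297) = 80*(10*(¼) + 297) = 80*(5/2 + 297) = 80*(599/2) = 23960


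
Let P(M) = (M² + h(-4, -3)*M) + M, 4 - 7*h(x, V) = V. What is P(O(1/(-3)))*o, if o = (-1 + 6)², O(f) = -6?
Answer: 600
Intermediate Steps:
h(x, V) = 4/7 - V/7
P(M) = M² + 2*M (P(M) = (M² + (4/7 - ⅐*(-3))*M) + M = (M² + (4/7 + 3/7)*M) + M = (M² + 1*M) + M = (M² + M) + M = (M + M²) + M = M² + 2*M)
o = 25 (o = 5² = 25)
P(O(1/(-3)))*o = -6*(2 - 6)*25 = -6*(-4)*25 = 24*25 = 600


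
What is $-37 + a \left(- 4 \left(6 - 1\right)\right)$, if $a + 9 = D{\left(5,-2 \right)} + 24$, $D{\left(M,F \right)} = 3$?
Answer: $-397$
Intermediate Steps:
$a = 18$ ($a = -9 + \left(3 + 24\right) = -9 + 27 = 18$)
$-37 + a \left(- 4 \left(6 - 1\right)\right) = -37 + 18 \left(- 4 \left(6 - 1\right)\right) = -37 + 18 \left(\left(-4\right) 5\right) = -37 + 18 \left(-20\right) = -37 - 360 = -397$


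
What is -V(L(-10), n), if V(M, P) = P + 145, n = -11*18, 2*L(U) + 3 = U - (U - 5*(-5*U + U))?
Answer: 53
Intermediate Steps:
L(U) = -3/2 - 10*U (L(U) = -3/2 + (U - (U - 5*(-5*U + U)))/2 = -3/2 + (U - (U - (-20)*U))/2 = -3/2 + (U - (U + 20*U))/2 = -3/2 + (U - 21*U)/2 = -3/2 + (-20*U)/2 = -3/2 - 10*U)
n = -198
V(M, P) = 145 + P
-V(L(-10), n) = -(145 - 198) = -1*(-53) = 53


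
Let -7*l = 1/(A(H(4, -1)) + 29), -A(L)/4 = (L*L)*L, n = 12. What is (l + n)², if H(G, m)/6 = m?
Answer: 5626650121/39075001 ≈ 144.00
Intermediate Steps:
H(G, m) = 6*m
A(L) = -4*L³ (A(L) = -4*L*L*L = -4*L²*L = -4*L³)
l = -1/6251 (l = -1/(7*(-4*(6*(-1))³ + 29)) = -1/(7*(-4*(-6)³ + 29)) = -1/(7*(-4*(-216) + 29)) = -1/(7*(864 + 29)) = -⅐/893 = -⅐*1/893 = -1/6251 ≈ -0.00015997)
(l + n)² = (-1/6251 + 12)² = (75011/6251)² = 5626650121/39075001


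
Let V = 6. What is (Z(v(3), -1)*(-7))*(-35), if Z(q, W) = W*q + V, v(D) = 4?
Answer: 490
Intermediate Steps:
Z(q, W) = 6 + W*q (Z(q, W) = W*q + 6 = 6 + W*q)
(Z(v(3), -1)*(-7))*(-35) = ((6 - 1*4)*(-7))*(-35) = ((6 - 4)*(-7))*(-35) = (2*(-7))*(-35) = -14*(-35) = 490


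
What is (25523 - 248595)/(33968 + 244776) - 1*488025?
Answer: -17004282959/34843 ≈ -4.8803e+5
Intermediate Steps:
(25523 - 248595)/(33968 + 244776) - 1*488025 = -223072/278744 - 488025 = -223072*1/278744 - 488025 = -27884/34843 - 488025 = -17004282959/34843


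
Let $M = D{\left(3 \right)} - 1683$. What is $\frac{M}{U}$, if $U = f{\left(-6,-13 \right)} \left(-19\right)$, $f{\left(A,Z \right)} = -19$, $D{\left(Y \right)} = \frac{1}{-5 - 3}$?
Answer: $- \frac{13465}{2888} \approx -4.6624$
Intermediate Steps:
$D{\left(Y \right)} = - \frac{1}{8}$ ($D{\left(Y \right)} = \frac{1}{-8} = - \frac{1}{8}$)
$M = - \frac{13465}{8}$ ($M = - \frac{1}{8} - 1683 = - \frac{13465}{8} \approx -1683.1$)
$U = 361$ ($U = \left(-19\right) \left(-19\right) = 361$)
$\frac{M}{U} = - \frac{13465}{8 \cdot 361} = \left(- \frac{13465}{8}\right) \frac{1}{361} = - \frac{13465}{2888}$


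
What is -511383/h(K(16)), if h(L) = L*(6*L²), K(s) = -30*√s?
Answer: 170461/3456000 ≈ 0.049323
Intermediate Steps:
h(L) = 6*L³
-511383/h(K(16)) = -511383/(6*(-30*√16)³) = -511383/(6*(-30*4)³) = -511383/(6*(-120)³) = -511383/(6*(-1728000)) = -511383/(-10368000) = -511383*(-1/10368000) = 170461/3456000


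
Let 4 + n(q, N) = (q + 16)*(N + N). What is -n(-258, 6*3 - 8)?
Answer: 4844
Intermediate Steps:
n(q, N) = -4 + 2*N*(16 + q) (n(q, N) = -4 + (q + 16)*(N + N) = -4 + (16 + q)*(2*N) = -4 + 2*N*(16 + q))
-n(-258, 6*3 - 8) = -(-4 + 32*(6*3 - 8) + 2*(6*3 - 8)*(-258)) = -(-4 + 32*(18 - 8) + 2*(18 - 8)*(-258)) = -(-4 + 32*10 + 2*10*(-258)) = -(-4 + 320 - 5160) = -1*(-4844) = 4844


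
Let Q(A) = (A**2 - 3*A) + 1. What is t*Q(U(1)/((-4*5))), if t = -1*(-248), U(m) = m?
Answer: 14291/50 ≈ 285.82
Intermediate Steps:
t = 248
Q(A) = 1 + A**2 - 3*A
t*Q(U(1)/((-4*5))) = 248*(1 + (1/(-4*5))**2 - 3/((-4*5))) = 248*(1 + (1/(-20))**2 - 3/(-20)) = 248*(1 + (1*(-1/20))**2 - 3*(-1)/20) = 248*(1 + (-1/20)**2 - 3*(-1/20)) = 248*(1 + 1/400 + 3/20) = 248*(461/400) = 14291/50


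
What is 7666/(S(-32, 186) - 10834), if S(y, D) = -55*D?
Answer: -3833/10532 ≈ -0.36394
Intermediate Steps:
7666/(S(-32, 186) - 10834) = 7666/(-55*186 - 10834) = 7666/(-10230 - 10834) = 7666/(-21064) = 7666*(-1/21064) = -3833/10532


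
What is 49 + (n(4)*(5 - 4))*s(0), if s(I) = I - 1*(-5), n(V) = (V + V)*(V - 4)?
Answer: 49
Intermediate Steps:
n(V) = 2*V*(-4 + V) (n(V) = (2*V)*(-4 + V) = 2*V*(-4 + V))
s(I) = 5 + I (s(I) = I + 5 = 5 + I)
49 + (n(4)*(5 - 4))*s(0) = 49 + ((2*4*(-4 + 4))*(5 - 4))*(5 + 0) = 49 + ((2*4*0)*1)*5 = 49 + (0*1)*5 = 49 + 0*5 = 49 + 0 = 49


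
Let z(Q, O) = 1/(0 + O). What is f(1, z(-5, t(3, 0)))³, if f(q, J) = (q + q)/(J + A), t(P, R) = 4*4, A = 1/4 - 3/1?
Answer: -32768/79507 ≈ -0.41214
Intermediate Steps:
A = -11/4 (A = 1*(¼) - 3*1 = ¼ - 3 = -11/4 ≈ -2.7500)
t(P, R) = 16
z(Q, O) = 1/O
f(q, J) = 2*q/(-11/4 + J) (f(q, J) = (q + q)/(J - 11/4) = (2*q)/(-11/4 + J) = 2*q/(-11/4 + J))
f(1, z(-5, t(3, 0)))³ = (8*1/(-11 + 4/16))³ = (8*1/(-11 + 4*(1/16)))³ = (8*1/(-11 + ¼))³ = (8*1/(-43/4))³ = (8*1*(-4/43))³ = (-32/43)³ = -32768/79507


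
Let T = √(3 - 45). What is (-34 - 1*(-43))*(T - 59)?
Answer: -531 + 9*I*√42 ≈ -531.0 + 58.327*I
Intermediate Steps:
T = I*√42 (T = √(-42) = I*√42 ≈ 6.4807*I)
(-34 - 1*(-43))*(T - 59) = (-34 - 1*(-43))*(I*√42 - 59) = (-34 + 43)*(-59 + I*√42) = 9*(-59 + I*√42) = -531 + 9*I*√42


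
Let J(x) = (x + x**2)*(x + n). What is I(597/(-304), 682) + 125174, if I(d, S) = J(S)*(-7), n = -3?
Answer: -2213850744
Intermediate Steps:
J(x) = (-3 + x)*(x + x**2) (J(x) = (x + x**2)*(x - 3) = (x + x**2)*(-3 + x) = (-3 + x)*(x + x**2))
I(d, S) = -7*S*(-3 + S**2 - 2*S) (I(d, S) = (S*(-3 + S**2 - 2*S))*(-7) = -7*S*(-3 + S**2 - 2*S))
I(597/(-304), 682) + 125174 = 7*682*(3 - 1*682**2 + 2*682) + 125174 = 7*682*(3 - 1*465124 + 1364) + 125174 = 7*682*(3 - 465124 + 1364) + 125174 = 7*682*(-463757) + 125174 = -2213975918 + 125174 = -2213850744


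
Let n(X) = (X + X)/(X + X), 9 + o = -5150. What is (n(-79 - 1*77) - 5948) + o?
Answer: -11106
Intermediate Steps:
o = -5159 (o = -9 - 5150 = -5159)
n(X) = 1 (n(X) = (2*X)/((2*X)) = (2*X)*(1/(2*X)) = 1)
(n(-79 - 1*77) - 5948) + o = (1 - 5948) - 5159 = -5947 - 5159 = -11106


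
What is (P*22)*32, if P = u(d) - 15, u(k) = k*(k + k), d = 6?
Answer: 40128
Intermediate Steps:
u(k) = 2*k**2 (u(k) = k*(2*k) = 2*k**2)
P = 57 (P = 2*6**2 - 15 = 2*36 - 15 = 72 - 15 = 57)
(P*22)*32 = (57*22)*32 = 1254*32 = 40128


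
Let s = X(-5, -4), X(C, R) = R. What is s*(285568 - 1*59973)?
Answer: -902380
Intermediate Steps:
s = -4
s*(285568 - 1*59973) = -4*(285568 - 1*59973) = -4*(285568 - 59973) = -4*225595 = -902380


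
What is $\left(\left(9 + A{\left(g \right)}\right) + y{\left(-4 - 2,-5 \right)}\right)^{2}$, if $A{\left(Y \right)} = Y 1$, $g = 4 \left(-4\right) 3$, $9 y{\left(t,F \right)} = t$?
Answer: $\frac{14161}{9} \approx 1573.4$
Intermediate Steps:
$y{\left(t,F \right)} = \frac{t}{9}$
$g = -48$ ($g = \left(-16\right) 3 = -48$)
$A{\left(Y \right)} = Y$
$\left(\left(9 + A{\left(g \right)}\right) + y{\left(-4 - 2,-5 \right)}\right)^{2} = \left(\left(9 - 48\right) + \frac{-4 - 2}{9}\right)^{2} = \left(-39 + \frac{1}{9} \left(-6\right)\right)^{2} = \left(-39 - \frac{2}{3}\right)^{2} = \left(- \frac{119}{3}\right)^{2} = \frac{14161}{9}$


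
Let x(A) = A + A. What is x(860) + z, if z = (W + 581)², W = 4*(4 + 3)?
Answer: 372601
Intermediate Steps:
x(A) = 2*A
W = 28 (W = 4*7 = 28)
z = 370881 (z = (28 + 581)² = 609² = 370881)
x(860) + z = 2*860 + 370881 = 1720 + 370881 = 372601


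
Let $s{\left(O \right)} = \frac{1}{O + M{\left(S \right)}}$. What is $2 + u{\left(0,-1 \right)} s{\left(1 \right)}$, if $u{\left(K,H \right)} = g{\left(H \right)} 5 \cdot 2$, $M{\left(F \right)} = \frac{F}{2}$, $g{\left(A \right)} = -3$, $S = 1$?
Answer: $-18$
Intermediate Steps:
$M{\left(F \right)} = \frac{F}{2}$ ($M{\left(F \right)} = F \frac{1}{2} = \frac{F}{2}$)
$s{\left(O \right)} = \frac{1}{\frac{1}{2} + O}$ ($s{\left(O \right)} = \frac{1}{O + \frac{1}{2} \cdot 1} = \frac{1}{O + \frac{1}{2}} = \frac{1}{\frac{1}{2} + O}$)
$u{\left(K,H \right)} = -30$ ($u{\left(K,H \right)} = \left(-3\right) 5 \cdot 2 = \left(-15\right) 2 = -30$)
$2 + u{\left(0,-1 \right)} s{\left(1 \right)} = 2 - 30 \frac{2}{1 + 2 \cdot 1} = 2 - 30 \frac{2}{1 + 2} = 2 - 30 \cdot \frac{2}{3} = 2 - 30 \cdot 2 \cdot \frac{1}{3} = 2 - 20 = -18$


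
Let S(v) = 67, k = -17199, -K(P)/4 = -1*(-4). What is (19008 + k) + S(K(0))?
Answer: 1876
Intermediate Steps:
K(P) = -16 (K(P) = -(-4)*(-4) = -4*4 = -16)
(19008 + k) + S(K(0)) = (19008 - 17199) + 67 = 1809 + 67 = 1876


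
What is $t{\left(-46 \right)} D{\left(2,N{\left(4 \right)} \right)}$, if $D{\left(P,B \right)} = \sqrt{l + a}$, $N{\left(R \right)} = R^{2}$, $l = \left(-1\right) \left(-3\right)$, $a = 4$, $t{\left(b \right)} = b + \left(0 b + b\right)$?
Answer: $- 92 \sqrt{7} \approx -243.41$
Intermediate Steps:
$t{\left(b \right)} = 2 b$ ($t{\left(b \right)} = b + \left(0 + b\right) = b + b = 2 b$)
$l = 3$
$D{\left(P,B \right)} = \sqrt{7}$ ($D{\left(P,B \right)} = \sqrt{3 + 4} = \sqrt{7}$)
$t{\left(-46 \right)} D{\left(2,N{\left(4 \right)} \right)} = 2 \left(-46\right) \sqrt{7} = - 92 \sqrt{7}$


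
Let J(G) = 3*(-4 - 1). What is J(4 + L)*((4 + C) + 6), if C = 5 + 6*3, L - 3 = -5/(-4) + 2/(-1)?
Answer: -495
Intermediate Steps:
L = 9/4 (L = 3 + (-5/(-4) + 2/(-1)) = 3 + (-5*(-¼) + 2*(-1)) = 3 + (5/4 - 2) = 3 - ¾ = 9/4 ≈ 2.2500)
C = 23 (C = 5 + 18 = 23)
J(G) = -15 (J(G) = 3*(-5) = -15)
J(4 + L)*((4 + C) + 6) = -15*((4 + 23) + 6) = -15*(27 + 6) = -15*33 = -495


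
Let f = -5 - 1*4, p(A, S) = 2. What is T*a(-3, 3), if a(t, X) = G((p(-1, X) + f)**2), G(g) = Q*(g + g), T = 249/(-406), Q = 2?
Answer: -3486/29 ≈ -120.21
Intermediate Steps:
T = -249/406 (T = 249*(-1/406) = -249/406 ≈ -0.61330)
f = -9 (f = -5 - 4 = -9)
G(g) = 4*g (G(g) = 2*(g + g) = 2*(2*g) = 4*g)
a(t, X) = 196 (a(t, X) = 4*(2 - 9)**2 = 4*(-7)**2 = 4*49 = 196)
T*a(-3, 3) = -249/406*196 = -3486/29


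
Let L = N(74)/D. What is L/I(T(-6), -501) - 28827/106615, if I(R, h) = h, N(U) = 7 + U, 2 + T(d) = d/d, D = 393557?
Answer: -1894629174318/7007166285685 ≈ -0.27038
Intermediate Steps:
T(d) = -1 (T(d) = -2 + d/d = -2 + 1 = -1)
L = 81/393557 (L = (7 + 74)/393557 = 81*(1/393557) = 81/393557 ≈ 0.00020582)
L/I(T(-6), -501) - 28827/106615 = (81/393557)/(-501) - 28827/106615 = (81/393557)*(-1/501) - 28827*1/106615 = -27/65724019 - 28827/106615 = -1894629174318/7007166285685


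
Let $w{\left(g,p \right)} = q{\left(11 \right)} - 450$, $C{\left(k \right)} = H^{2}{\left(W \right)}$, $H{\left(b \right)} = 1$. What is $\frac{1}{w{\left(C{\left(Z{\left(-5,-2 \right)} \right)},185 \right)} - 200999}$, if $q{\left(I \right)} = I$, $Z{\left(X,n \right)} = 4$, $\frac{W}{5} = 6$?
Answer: $- \frac{1}{201438} \approx -4.9643 \cdot 10^{-6}$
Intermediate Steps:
$W = 30$ ($W = 5 \cdot 6 = 30$)
$C{\left(k \right)} = 1$ ($C{\left(k \right)} = 1^{2} = 1$)
$w{\left(g,p \right)} = -439$ ($w{\left(g,p \right)} = 11 - 450 = -439$)
$\frac{1}{w{\left(C{\left(Z{\left(-5,-2 \right)} \right)},185 \right)} - 200999} = \frac{1}{-439 - 200999} = \frac{1}{-201438} = - \frac{1}{201438}$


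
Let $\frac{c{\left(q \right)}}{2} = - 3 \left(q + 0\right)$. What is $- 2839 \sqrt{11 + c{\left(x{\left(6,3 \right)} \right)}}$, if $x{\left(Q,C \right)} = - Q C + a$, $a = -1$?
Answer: $- 14195 \sqrt{5} \approx -31741.0$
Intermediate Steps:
$x{\left(Q,C \right)} = -1 - C Q$ ($x{\left(Q,C \right)} = - Q C - 1 = - C Q - 1 = -1 - C Q$)
$c{\left(q \right)} = - 6 q$ ($c{\left(q \right)} = 2 \left(- 3 \left(q + 0\right)\right) = 2 \left(- 3 q\right) = - 6 q$)
$- 2839 \sqrt{11 + c{\left(x{\left(6,3 \right)} \right)}} = - 2839 \sqrt{11 - 6 \left(-1 - 3 \cdot 6\right)} = - 2839 \sqrt{11 - 6 \left(-1 - 18\right)} = - 2839 \sqrt{11 - -114} = - 2839 \sqrt{11 + 114} = - 2839 \sqrt{125} = - 2839 \cdot 5 \sqrt{5} = - 14195 \sqrt{5}$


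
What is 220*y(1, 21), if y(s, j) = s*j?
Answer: 4620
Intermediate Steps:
y(s, j) = j*s
220*y(1, 21) = 220*(21*1) = 220*21 = 4620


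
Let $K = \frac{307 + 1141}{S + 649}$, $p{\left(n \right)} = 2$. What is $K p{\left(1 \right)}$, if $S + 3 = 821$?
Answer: $\frac{2896}{1467} \approx 1.9741$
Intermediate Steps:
$S = 818$ ($S = -3 + 821 = 818$)
$K = \frac{1448}{1467}$ ($K = \frac{307 + 1141}{818 + 649} = \frac{1448}{1467} \approx 0.98705$)
$K p{\left(1 \right)} = \frac{1448}{1467} \cdot 2 = \frac{2896}{1467}$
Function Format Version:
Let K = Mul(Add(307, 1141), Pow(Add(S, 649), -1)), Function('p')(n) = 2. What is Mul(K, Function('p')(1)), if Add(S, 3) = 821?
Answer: Rational(2896, 1467) ≈ 1.9741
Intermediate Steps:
S = 818 (S = Add(-3, 821) = 818)
K = Rational(1448, 1467) (K = Mul(Add(307, 1141), Pow(Add(818, 649), -1)) = Mul(1448, Pow(1467, -1)) = Mul(1448, Rational(1, 1467)) = Rational(1448, 1467) ≈ 0.98705)
Mul(K, Function('p')(1)) = Mul(Rational(1448, 1467), 2) = Rational(2896, 1467)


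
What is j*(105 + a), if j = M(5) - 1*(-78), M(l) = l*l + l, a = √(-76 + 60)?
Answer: 11340 + 432*I ≈ 11340.0 + 432.0*I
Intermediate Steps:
a = 4*I (a = √(-16) = 4*I ≈ 4.0*I)
M(l) = l + l² (M(l) = l² + l = l + l²)
j = 108 (j = 5*(1 + 5) - 1*(-78) = 5*6 + 78 = 30 + 78 = 108)
j*(105 + a) = 108*(105 + 4*I) = 11340 + 432*I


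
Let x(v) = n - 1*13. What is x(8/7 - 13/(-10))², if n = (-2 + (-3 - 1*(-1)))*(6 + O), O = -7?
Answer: 81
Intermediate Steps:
n = 4 (n = (-2 + (-3 - 1*(-1)))*(6 - 7) = (-2 + (-3 + 1))*(-1) = (-2 - 2)*(-1) = -4*(-1) = 4)
x(v) = -9 (x(v) = 4 - 1*13 = 4 - 13 = -9)
x(8/7 - 13/(-10))² = (-9)² = 81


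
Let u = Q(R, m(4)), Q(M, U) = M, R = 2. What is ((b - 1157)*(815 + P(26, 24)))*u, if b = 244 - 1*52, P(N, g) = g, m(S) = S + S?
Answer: -1619270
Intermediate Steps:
m(S) = 2*S
u = 2
b = 192 (b = 244 - 52 = 192)
((b - 1157)*(815 + P(26, 24)))*u = ((192 - 1157)*(815 + 24))*2 = -965*839*2 = -809635*2 = -1619270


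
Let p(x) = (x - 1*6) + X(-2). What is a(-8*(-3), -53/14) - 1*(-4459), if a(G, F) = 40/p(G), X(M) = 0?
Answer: 40151/9 ≈ 4461.2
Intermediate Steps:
p(x) = -6 + x (p(x) = (x - 1*6) + 0 = (x - 6) + 0 = (-6 + x) + 0 = -6 + x)
a(G, F) = 40/(-6 + G)
a(-8*(-3), -53/14) - 1*(-4459) = 40/(-6 - 8*(-3)) - 1*(-4459) = 40/(-6 + 24) + 4459 = 40/18 + 4459 = 40*(1/18) + 4459 = 20/9 + 4459 = 40151/9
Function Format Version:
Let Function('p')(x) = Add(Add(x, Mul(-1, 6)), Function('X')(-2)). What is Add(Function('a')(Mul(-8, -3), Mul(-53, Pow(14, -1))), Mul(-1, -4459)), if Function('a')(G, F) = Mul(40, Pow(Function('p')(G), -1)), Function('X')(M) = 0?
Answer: Rational(40151, 9) ≈ 4461.2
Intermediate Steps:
Function('p')(x) = Add(-6, x) (Function('p')(x) = Add(Add(x, Mul(-1, 6)), 0) = Add(Add(x, -6), 0) = Add(Add(-6, x), 0) = Add(-6, x))
Function('a')(G, F) = Mul(40, Pow(Add(-6, G), -1))
Add(Function('a')(Mul(-8, -3), Mul(-53, Pow(14, -1))), Mul(-1, -4459)) = Add(Mul(40, Pow(Add(-6, Mul(-8, -3)), -1)), Mul(-1, -4459)) = Add(Mul(40, Pow(Add(-6, 24), -1)), 4459) = Add(Mul(40, Pow(18, -1)), 4459) = Add(Mul(40, Rational(1, 18)), 4459) = Add(Rational(20, 9), 4459) = Rational(40151, 9)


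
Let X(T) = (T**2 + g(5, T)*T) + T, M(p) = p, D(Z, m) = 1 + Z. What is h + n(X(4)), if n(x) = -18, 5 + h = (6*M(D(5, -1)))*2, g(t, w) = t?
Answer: 49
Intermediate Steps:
h = 67 (h = -5 + (6*(1 + 5))*2 = -5 + (6*6)*2 = -5 + 36*2 = -5 + 72 = 67)
X(T) = T**2 + 6*T (X(T) = (T**2 + 5*T) + T = T**2 + 6*T)
h + n(X(4)) = 67 - 18 = 49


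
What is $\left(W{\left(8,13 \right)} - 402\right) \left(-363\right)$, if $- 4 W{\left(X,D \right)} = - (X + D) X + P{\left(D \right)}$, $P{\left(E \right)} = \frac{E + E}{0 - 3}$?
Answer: $\frac{259787}{2} \approx 1.2989 \cdot 10^{5}$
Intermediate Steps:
$P{\left(E \right)} = - \frac{2 E}{3}$ ($P{\left(E \right)} = \frac{2 E}{-3} = 2 E \left(- \frac{1}{3}\right) = - \frac{2 E}{3}$)
$W{\left(X,D \right)} = \frac{D}{6} - \frac{X \left(- D - X\right)}{4}$ ($W{\left(X,D \right)} = - \frac{- (X + D) X - \frac{2 D}{3}}{4} = - \frac{- (D + X) X - \frac{2 D}{3}}{4} = - \frac{\left(- D - X\right) X - \frac{2 D}{3}}{4} = - \frac{X \left(- D - X\right) - \frac{2 D}{3}}{4} = - \frac{- \frac{2 D}{3} + X \left(- D - X\right)}{4} = \frac{D}{6} - \frac{X \left(- D - X\right)}{4}$)
$\left(W{\left(8,13 \right)} - 402\right) \left(-363\right) = \left(\left(\frac{8^{2}}{4} + \frac{1}{6} \cdot 13 + \frac{1}{4} \cdot 13 \cdot 8\right) - 402\right) \left(-363\right) = \left(\left(\frac{1}{4} \cdot 64 + \frac{13}{6} + 26\right) - 402\right) \left(-363\right) = \left(\left(16 + \frac{13}{6} + 26\right) - 402\right) \left(-363\right) = \left(\frac{265}{6} - 402\right) \left(-363\right) = \left(- \frac{2147}{6}\right) \left(-363\right) = \frac{259787}{2}$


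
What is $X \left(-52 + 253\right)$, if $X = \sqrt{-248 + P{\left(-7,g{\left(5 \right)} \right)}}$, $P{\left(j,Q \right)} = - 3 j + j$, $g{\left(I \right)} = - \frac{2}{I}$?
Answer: $603 i \sqrt{26} \approx 3074.7 i$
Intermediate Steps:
$P{\left(j,Q \right)} = - 2 j$
$X = 3 i \sqrt{26}$ ($X = \sqrt{-248 - -14} = \sqrt{-248 + 14} = \sqrt{-234} = 3 i \sqrt{26} \approx 15.297 i$)
$X \left(-52 + 253\right) = 3 i \sqrt{26} \left(-52 + 253\right) = 3 i \sqrt{26} \cdot 201 = 603 i \sqrt{26}$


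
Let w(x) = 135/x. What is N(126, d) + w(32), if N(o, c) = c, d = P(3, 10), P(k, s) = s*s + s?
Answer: 3655/32 ≈ 114.22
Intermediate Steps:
P(k, s) = s + s² (P(k, s) = s² + s = s + s²)
d = 110 (d = 10*(1 + 10) = 10*11 = 110)
N(126, d) + w(32) = 110 + 135/32 = 3655/32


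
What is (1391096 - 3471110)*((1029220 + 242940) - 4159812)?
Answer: 6006356587128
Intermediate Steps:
(1391096 - 3471110)*((1029220 + 242940) - 4159812) = -2080014*(1272160 - 4159812) = -2080014*(-2887652) = 6006356587128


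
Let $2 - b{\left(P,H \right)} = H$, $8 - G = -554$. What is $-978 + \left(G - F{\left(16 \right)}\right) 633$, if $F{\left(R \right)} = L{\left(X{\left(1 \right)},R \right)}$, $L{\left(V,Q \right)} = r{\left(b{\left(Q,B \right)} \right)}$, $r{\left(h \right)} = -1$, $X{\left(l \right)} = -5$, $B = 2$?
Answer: $355401$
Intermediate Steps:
$G = 562$ ($G = 8 - -554 = 8 + 554 = 562$)
$b{\left(P,H \right)} = 2 - H$
$L{\left(V,Q \right)} = -1$
$F{\left(R \right)} = -1$
$-978 + \left(G - F{\left(16 \right)}\right) 633 = -978 + \left(562 - -1\right) 633 = -978 + \left(562 + 1\right) 633 = -978 + 563 \cdot 633 = -978 + 356379 = 355401$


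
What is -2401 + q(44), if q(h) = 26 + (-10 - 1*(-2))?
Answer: -2383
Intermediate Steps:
q(h) = 18 (q(h) = 26 + (-10 + 2) = 26 - 8 = 18)
-2401 + q(44) = -2401 + 18 = -2383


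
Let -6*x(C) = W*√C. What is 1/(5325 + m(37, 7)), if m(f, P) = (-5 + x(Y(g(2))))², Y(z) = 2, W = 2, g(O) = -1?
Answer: 54171/289826663 - 135*√2/1159306652 ≈ 0.00018674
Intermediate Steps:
x(C) = -√C/3
m(f, P) = (-5 - √2/3)²
1/(5325 + m(37, 7)) = 1/(5325 + (15 + √2)²/9)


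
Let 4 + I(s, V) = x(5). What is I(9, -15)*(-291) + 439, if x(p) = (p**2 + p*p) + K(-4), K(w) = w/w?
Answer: -13238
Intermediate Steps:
K(w) = 1
x(p) = 1 + 2*p**2 (x(p) = (p**2 + p*p) + 1 = (p**2 + p**2) + 1 = 2*p**2 + 1 = 1 + 2*p**2)
I(s, V) = 47 (I(s, V) = -4 + (1 + 2*5**2) = -4 + (1 + 2*25) = -4 + (1 + 50) = -4 + 51 = 47)
I(9, -15)*(-291) + 439 = 47*(-291) + 439 = -13677 + 439 = -13238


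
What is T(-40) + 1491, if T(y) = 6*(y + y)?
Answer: 1011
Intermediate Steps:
T(y) = 12*y (T(y) = 6*(2*y) = 12*y)
T(-40) + 1491 = 12*(-40) + 1491 = -480 + 1491 = 1011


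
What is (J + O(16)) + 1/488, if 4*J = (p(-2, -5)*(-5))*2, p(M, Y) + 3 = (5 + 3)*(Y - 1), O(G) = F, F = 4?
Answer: 64173/488 ≈ 131.50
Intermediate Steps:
O(G) = 4
p(M, Y) = -11 + 8*Y (p(M, Y) = -3 + (5 + 3)*(Y - 1) = -3 + 8*(-1 + Y) = -3 + (-8 + 8*Y) = -11 + 8*Y)
J = 255/2 (J = (((-11 + 8*(-5))*(-5))*2)/4 = (((-11 - 40)*(-5))*2)/4 = (-51*(-5)*2)/4 = (255*2)/4 = (¼)*510 = 255/2 ≈ 127.50)
(J + O(16)) + 1/488 = (255/2 + 4) + 1/488 = 263/2 + 1/488 = 64173/488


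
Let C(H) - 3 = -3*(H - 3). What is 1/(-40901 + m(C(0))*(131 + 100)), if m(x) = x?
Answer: -1/38129 ≈ -2.6227e-5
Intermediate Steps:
C(H) = 12 - 3*H (C(H) = 3 - 3*(H - 3) = 3 - 3*(-3 + H) = 3 + (9 - 3*H) = 12 - 3*H)
1/(-40901 + m(C(0))*(131 + 100)) = 1/(-40901 + (12 - 3*0)*(131 + 100)) = 1/(-40901 + (12 + 0)*231) = 1/(-40901 + 12*231) = 1/(-40901 + 2772) = 1/(-38129) = -1/38129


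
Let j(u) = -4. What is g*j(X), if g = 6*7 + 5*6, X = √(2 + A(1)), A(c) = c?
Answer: -288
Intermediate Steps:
X = √3 (X = √(2 + 1) = √3 ≈ 1.7320)
g = 72 (g = 42 + 30 = 72)
g*j(X) = 72*(-4) = -288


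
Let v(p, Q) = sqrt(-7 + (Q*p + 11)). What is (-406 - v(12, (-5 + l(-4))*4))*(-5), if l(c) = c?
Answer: 2030 + 10*I*sqrt(107) ≈ 2030.0 + 103.44*I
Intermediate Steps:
v(p, Q) = sqrt(4 + Q*p) (v(p, Q) = sqrt(-7 + (11 + Q*p)) = sqrt(4 + Q*p))
(-406 - v(12, (-5 + l(-4))*4))*(-5) = (-406 - sqrt(4 + ((-5 - 4)*4)*12))*(-5) = (-406 - sqrt(4 - 9*4*12))*(-5) = (-406 - sqrt(4 - 36*12))*(-5) = (-406 - sqrt(4 - 432))*(-5) = (-406 - sqrt(-428))*(-5) = (-406 - 2*I*sqrt(107))*(-5) = 2030 + 10*I*sqrt(107)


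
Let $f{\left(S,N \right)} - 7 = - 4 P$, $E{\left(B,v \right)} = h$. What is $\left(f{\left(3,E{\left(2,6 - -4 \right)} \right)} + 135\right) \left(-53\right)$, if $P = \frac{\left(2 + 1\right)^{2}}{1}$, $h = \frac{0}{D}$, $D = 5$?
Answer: $-5618$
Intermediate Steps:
$h = 0$ ($h = \frac{0}{5} = 0 \cdot \frac{1}{5} = 0$)
$P = 9$ ($P = 3^{2} \cdot 1 = 9 \cdot 1 = 9$)
$E{\left(B,v \right)} = 0$
$f{\left(S,N \right)} = -29$ ($f{\left(S,N \right)} = 7 - 36 = -29$)
$\left(f{\left(3,E{\left(2,6 - -4 \right)} \right)} + 135\right) \left(-53\right) = \left(-29 + 135\right) \left(-53\right) = 106 \left(-53\right) = -5618$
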